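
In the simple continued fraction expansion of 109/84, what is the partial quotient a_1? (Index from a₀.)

109 = 1·84 + 25   →  a_0 = 1
84 = 3·25 + 9   →  a_1 = 3

3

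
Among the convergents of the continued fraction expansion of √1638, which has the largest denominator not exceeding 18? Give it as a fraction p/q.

√1638 = [40; 2, 8, 2, 80, …] (period length 4).
Convergents:
  p_0/q_0 = 40/1
  p_1/q_1 = 81/2
  p_2/q_2 = 688/17
  p_3/q_3 = 1457/36
q_2 = 17 ≤ 18 < 36 = q_3, so the answer is 688/17.

688/17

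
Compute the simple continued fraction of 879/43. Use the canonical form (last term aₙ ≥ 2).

[20; 2, 3, 1, 4]

879 = 20×43 + 19
43 = 2×19 + 5
19 = 3×5 + 4
5 = 1×4 + 1
4 = 4×1 + 0  (stop)
So 879/43 = [20; 2, 3, 1, 4].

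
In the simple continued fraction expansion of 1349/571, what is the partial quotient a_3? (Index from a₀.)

1349 = 2·571 + 207   →  a_0 = 2
571 = 2·207 + 157   →  a_1 = 2
207 = 1·157 + 50   →  a_2 = 1
157 = 3·50 + 7   →  a_3 = 3

3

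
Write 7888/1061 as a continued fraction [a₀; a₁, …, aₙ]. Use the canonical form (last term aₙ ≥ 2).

[7; 2, 3, 3, 6, 3, 2]

7888 = 7×1061 + 461
1061 = 2×461 + 139
461 = 3×139 + 44
139 = 3×44 + 7
44 = 6×7 + 2
7 = 3×2 + 1
2 = 2×1 + 0  (stop)
So 7888/1061 = [7; 2, 3, 3, 6, 3, 2].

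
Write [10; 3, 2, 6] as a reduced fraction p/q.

463/45

Using pₖ = aₖpₖ₋₁ + pₖ₋₂ and qₖ = aₖqₖ₋₁ + qₖ₋₂:
  k=0: a=10, p=10, q=1
  k=1: a=3, p=31, q=3
  k=2: a=2, p=72, q=7
  k=3: a=6, p=463, q=45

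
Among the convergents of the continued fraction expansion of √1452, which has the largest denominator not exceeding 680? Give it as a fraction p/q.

14137/371

√1452 = [38; 9, 1, 1, 18, 1, 1, 9, 76, …] (period length 8).
Convergents:
  p_0/q_0 = 38/1
  p_1/q_1 = 343/9
  p_2/q_2 = 381/10
  p_3/q_3 = 724/19
  p_4/q_4 = 13413/352
  p_5/q_5 = 14137/371
  p_6/q_6 = 27550/723
q_5 = 371 ≤ 680 < 723 = q_6, so the answer is 14137/371.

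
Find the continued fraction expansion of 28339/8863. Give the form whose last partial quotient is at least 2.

28339 = 3·8863 + 1750
8863 = 5·1750 + 113
1750 = 15·113 + 55
113 = 2·55 + 3
55 = 18·3 + 1
3 = 3·1 + 0  (stop)
So 28339/8863 = [3; 5, 15, 2, 18, 3].

[3; 5, 15, 2, 18, 3]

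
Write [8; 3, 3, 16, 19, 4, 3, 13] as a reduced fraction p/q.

4515790/544031

Fold from the inside: start with 13/1.
  3 + 1/13 = 40/13
  4 + 13/40 = 173/40
  19 + 40/173 = 3327/173
  16 + 173/3327 = 53405/3327
  3 + 3327/53405 = 163542/53405
  3 + 53405/163542 = 544031/163542
  8 + 163542/544031 = 4515790/544031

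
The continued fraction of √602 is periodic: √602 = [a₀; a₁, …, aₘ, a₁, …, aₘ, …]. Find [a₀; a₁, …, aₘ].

a₀ = ⌊√602⌋ = 24.
With m₀=0, d₀=1 and mₖ₊₁ = dₖaₖ − mₖ, dₖ₊₁ = (n − mₖ₊₁²)/dₖ, aₖ₊₁ = ⌊(a₀+mₖ₊₁)/dₖ₊₁⌋:
  k=1: m=24, d=26, a=1
  k=2: m=2, d=23, a=1
  k=3: m=21, d=7, a=6
  k=4: m=21, d=23, a=1
  k=5: m=2, d=26, a=1
  k=6: m=24, d=1, a=48
d=1 and a=2a₀=48 at k=6, so the next step gives (m, d) = (24, 26) again — its k=1 value — and the period has length 6.

[24; 1, 1, 6, 1, 1, 48]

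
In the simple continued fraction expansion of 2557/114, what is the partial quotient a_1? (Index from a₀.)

2557 = 22·114 + 49   →  a_0 = 22
114 = 2·49 + 16   →  a_1 = 2

2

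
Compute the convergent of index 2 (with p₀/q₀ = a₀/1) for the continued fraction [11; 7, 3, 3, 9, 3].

245/22

Using pₖ = aₖpₖ₋₁ + pₖ₋₂, qₖ = aₖqₖ₋₁ + qₖ₋₂ (with p₋₁=1, p₋₂=0, q₋₁=0, q₋₂=1):
  k=0: a=11, p=11, q=1
  k=1: a=7, p=78, q=7
  k=2: a=3, p=245, q=22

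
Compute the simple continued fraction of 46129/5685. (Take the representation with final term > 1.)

46129 = 8·5685 + 649
5685 = 8·649 + 493
649 = 1·493 + 156
493 = 3·156 + 25
156 = 6·25 + 6
25 = 4·6 + 1
6 = 6·1 + 0  (stop)
So 46129/5685 = [8; 8, 1, 3, 6, 4, 6].

[8; 8, 1, 3, 6, 4, 6]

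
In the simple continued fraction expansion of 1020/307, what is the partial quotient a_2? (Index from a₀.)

1020 = 3·307 + 99   →  a_0 = 3
307 = 3·99 + 10   →  a_1 = 3
99 = 9·10 + 9   →  a_2 = 9

9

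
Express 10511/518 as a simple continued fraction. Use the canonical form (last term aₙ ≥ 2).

[20; 3, 2, 3, 10, 2]

10511 = 20×518 + 151
518 = 3×151 + 65
151 = 2×65 + 21
65 = 3×21 + 2
21 = 10×2 + 1
2 = 2×1 + 0  (stop)
So 10511/518 = [20; 3, 2, 3, 10, 2].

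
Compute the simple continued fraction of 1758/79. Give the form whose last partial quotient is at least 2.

[22; 3, 1, 19]

1758 = 22×79 + 20
79 = 3×20 + 19
20 = 1×19 + 1
19 = 19×1 + 0  (stop)
So 1758/79 = [22; 3, 1, 19].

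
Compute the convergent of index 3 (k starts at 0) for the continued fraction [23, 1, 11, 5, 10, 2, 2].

Using pₖ = aₖpₖ₋₁ + pₖ₋₂, qₖ = aₖqₖ₋₁ + qₖ₋₂ (with p₋₁=1, p₋₂=0, q₋₁=0, q₋₂=1):
  k=0: a=23, p=23, q=1
  k=1: a=1, p=24, q=1
  k=2: a=11, p=287, q=12
  k=3: a=5, p=1459, q=61

1459/61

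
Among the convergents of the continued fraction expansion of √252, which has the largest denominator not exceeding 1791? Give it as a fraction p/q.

28209/1777

√252 = [15; 1, 6, 1, 30, …] (period length 4).
Convergents:
  p_0/q_0 = 15/1
  p_1/q_1 = 16/1
  p_2/q_2 = 111/7
  p_3/q_3 = 127/8
  p_4/q_4 = 3921/247
  p_5/q_5 = 4048/255
  p_6/q_6 = 28209/1777
  p_7/q_7 = 32257/2032
q_6 = 1777 ≤ 1791 < 2032 = q_7, so the answer is 28209/1777.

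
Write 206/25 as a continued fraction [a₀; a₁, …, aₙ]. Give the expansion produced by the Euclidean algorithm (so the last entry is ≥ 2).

[8; 4, 6]

206 = 8*25 + 6
25 = 4*6 + 1
6 = 6*1 + 0  (stop)
So 206/25 = [8; 4, 6].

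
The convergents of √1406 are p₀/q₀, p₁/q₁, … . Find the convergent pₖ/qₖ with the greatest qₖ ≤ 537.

11249/300

√1406 = [37; 2, 74, …] (period length 2).
Convergents:
  p_0/q_0 = 37/1
  p_1/q_1 = 75/2
  p_2/q_2 = 5587/149
  p_3/q_3 = 11249/300
  p_4/q_4 = 838013/22349
q_3 = 300 ≤ 537 < 22349 = q_4, so the answer is 11249/300.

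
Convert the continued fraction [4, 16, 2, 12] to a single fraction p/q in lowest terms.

1673/412

Using pₖ = aₖpₖ₋₁ + pₖ₋₂ and qₖ = aₖqₖ₋₁ + qₖ₋₂:
  k=0: a=4, p=4, q=1
  k=1: a=16, p=65, q=16
  k=2: a=2, p=134, q=33
  k=3: a=12, p=1673, q=412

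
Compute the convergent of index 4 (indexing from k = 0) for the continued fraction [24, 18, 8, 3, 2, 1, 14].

Using pₖ = aₖpₖ₋₁ + pₖ₋₂, qₖ = aₖqₖ₋₁ + qₖ₋₂ (with p₋₁=1, p₋₂=0, q₋₁=0, q₋₂=1):
  k=0: a=24, p=24, q=1
  k=1: a=18, p=433, q=18
  k=2: a=8, p=3488, q=145
  k=3: a=3, p=10897, q=453
  k=4: a=2, p=25282, q=1051

25282/1051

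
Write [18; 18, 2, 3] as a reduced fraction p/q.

2329/129

Fold from the inside: start with 3/1.
  2 + 1/3 = 7/3
  18 + 3/7 = 129/7
  18 + 7/129 = 2329/129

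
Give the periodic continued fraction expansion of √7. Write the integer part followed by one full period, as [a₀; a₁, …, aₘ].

[2; 1, 1, 1, 4]

a₀ = ⌊√7⌋ = 2.
With m₀=0, d₀=1 and mₖ₊₁ = dₖaₖ − mₖ, dₖ₊₁ = (n − mₖ₊₁²)/dₖ, aₖ₊₁ = ⌊(a₀+mₖ₊₁)/dₖ₊₁⌋:
  k=1: m=2, d=3, a=1
  k=2: m=1, d=2, a=1
  k=3: m=1, d=3, a=1
  k=4: m=2, d=1, a=4
d=1 and a=2a₀=4 at k=4, so the next step gives (m, d) = (2, 3) again — its k=1 value — and the period has length 4.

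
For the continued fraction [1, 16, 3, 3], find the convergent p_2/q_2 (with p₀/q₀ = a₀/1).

52/49

Using pₖ = aₖpₖ₋₁ + pₖ₋₂, qₖ = aₖqₖ₋₁ + qₖ₋₂ (with p₋₁=1, p₋₂=0, q₋₁=0, q₋₂=1):
  k=0: a=1, p=1, q=1
  k=1: a=16, p=17, q=16
  k=2: a=3, p=52, q=49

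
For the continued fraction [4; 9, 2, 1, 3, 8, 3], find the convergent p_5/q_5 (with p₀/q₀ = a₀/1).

Using pₖ = aₖpₖ₋₁ + pₖ₋₂, qₖ = aₖqₖ₋₁ + qₖ₋₂ (with p₋₁=1, p₋₂=0, q₋₁=0, q₋₂=1):
  k=0: a=4, p=4, q=1
  k=1: a=9, p=37, q=9
  k=2: a=2, p=78, q=19
  k=3: a=1, p=115, q=28
  k=4: a=3, p=423, q=103
  k=5: a=8, p=3499, q=852

3499/852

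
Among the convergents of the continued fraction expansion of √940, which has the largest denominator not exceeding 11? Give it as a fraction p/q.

92/3

√940 = [30; 1, 1, 1, 14, 1, 1, 1, 60, …] (period length 8).
Convergents:
  p_0/q_0 = 30/1
  p_1/q_1 = 31/1
  p_2/q_2 = 61/2
  p_3/q_3 = 92/3
  p_4/q_4 = 1349/44
q_3 = 3 ≤ 11 < 44 = q_4, so the answer is 92/3.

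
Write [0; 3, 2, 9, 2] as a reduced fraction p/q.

Fold from the inside: start with 2/1.
  9 + 1/2 = 19/2
  2 + 2/19 = 40/19
  3 + 19/40 = 139/40
  0 + 40/139 = 40/139

40/139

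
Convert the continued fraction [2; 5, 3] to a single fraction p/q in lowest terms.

35/16

Fold from the inside: start with 3/1.
  5 + 1/3 = 16/3
  2 + 3/16 = 35/16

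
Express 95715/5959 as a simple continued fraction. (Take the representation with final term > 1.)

[16; 16, 16, 7, 1, 2]

95715 = 16*5959 + 371
5959 = 16*371 + 23
371 = 16*23 + 3
23 = 7*3 + 2
3 = 1*2 + 1
2 = 2*1 + 0  (stop)
So 95715/5959 = [16; 16, 16, 7, 1, 2].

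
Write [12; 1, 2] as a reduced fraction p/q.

Using pₖ = aₖpₖ₋₁ + pₖ₋₂ and qₖ = aₖqₖ₋₁ + qₖ₋₂:
  k=0: a=12, p=12, q=1
  k=1: a=1, p=13, q=1
  k=2: a=2, p=38, q=3

38/3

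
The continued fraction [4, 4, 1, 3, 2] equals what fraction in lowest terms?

Fold from the inside: start with 2/1.
  3 + 1/2 = 7/2
  1 + 2/7 = 9/7
  4 + 7/9 = 43/9
  4 + 9/43 = 181/43

181/43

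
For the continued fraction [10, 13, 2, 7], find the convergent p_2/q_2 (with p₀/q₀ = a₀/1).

Using pₖ = aₖpₖ₋₁ + pₖ₋₂, qₖ = aₖqₖ₋₁ + qₖ₋₂ (with p₋₁=1, p₋₂=0, q₋₁=0, q₋₂=1):
  k=0: a=10, p=10, q=1
  k=1: a=13, p=131, q=13
  k=2: a=2, p=272, q=27

272/27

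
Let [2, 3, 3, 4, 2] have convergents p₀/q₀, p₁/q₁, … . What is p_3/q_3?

Using pₖ = aₖpₖ₋₁ + pₖ₋₂, qₖ = aₖqₖ₋₁ + qₖ₋₂ (with p₋₁=1, p₋₂=0, q₋₁=0, q₋₂=1):
  k=0: a=2, p=2, q=1
  k=1: a=3, p=7, q=3
  k=2: a=3, p=23, q=10
  k=3: a=4, p=99, q=43

99/43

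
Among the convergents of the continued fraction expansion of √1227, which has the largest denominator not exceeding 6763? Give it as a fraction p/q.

√1227 = [35; 35, 70, …] (period length 2).
Convergents:
  p_0/q_0 = 35/1
  p_1/q_1 = 1226/35
  p_2/q_2 = 85855/2451
  p_3/q_3 = 3006151/85820
q_2 = 2451 ≤ 6763 < 85820 = q_3, so the answer is 85855/2451.

85855/2451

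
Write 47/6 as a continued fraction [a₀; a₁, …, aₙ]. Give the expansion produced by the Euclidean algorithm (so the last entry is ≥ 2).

[7; 1, 5]

47 = 7×6 + 5
6 = 1×5 + 1
5 = 5×1 + 0  (stop)
So 47/6 = [7; 1, 5].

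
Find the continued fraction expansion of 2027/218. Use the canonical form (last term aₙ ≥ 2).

2027 = 9×218 + 65
218 = 3×65 + 23
65 = 2×23 + 19
23 = 1×19 + 4
19 = 4×4 + 3
4 = 1×3 + 1
3 = 3×1 + 0  (stop)
So 2027/218 = [9; 3, 2, 1, 4, 1, 3].

[9; 3, 2, 1, 4, 1, 3]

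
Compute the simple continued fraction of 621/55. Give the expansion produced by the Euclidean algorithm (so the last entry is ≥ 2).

[11; 3, 2, 3, 2]

621 = 11×55 + 16
55 = 3×16 + 7
16 = 2×7 + 2
7 = 3×2 + 1
2 = 2×1 + 0  (stop)
So 621/55 = [11; 3, 2, 3, 2].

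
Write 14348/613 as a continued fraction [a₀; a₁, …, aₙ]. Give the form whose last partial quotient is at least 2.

14348 = 23×613 + 249
613 = 2×249 + 115
249 = 2×115 + 19
115 = 6×19 + 1
19 = 19×1 + 0  (stop)
So 14348/613 = [23; 2, 2, 6, 19].

[23; 2, 2, 6, 19]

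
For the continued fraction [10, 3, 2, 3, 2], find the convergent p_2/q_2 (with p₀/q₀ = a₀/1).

Using pₖ = aₖpₖ₋₁ + pₖ₋₂, qₖ = aₖqₖ₋₁ + qₖ₋₂ (with p₋₁=1, p₋₂=0, q₋₁=0, q₋₂=1):
  k=0: a=10, p=10, q=1
  k=1: a=3, p=31, q=3
  k=2: a=2, p=72, q=7

72/7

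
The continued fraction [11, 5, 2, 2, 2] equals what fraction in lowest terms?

727/65

Fold from the inside: start with 2/1.
  2 + 1/2 = 5/2
  2 + 2/5 = 12/5
  5 + 5/12 = 65/12
  11 + 12/65 = 727/65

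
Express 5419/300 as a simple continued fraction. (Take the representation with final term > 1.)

[18; 15, 1, 3, 1, 3]

5419 = 18×300 + 19
300 = 15×19 + 15
19 = 1×15 + 4
15 = 3×4 + 3
4 = 1×3 + 1
3 = 3×1 + 0  (stop)
So 5419/300 = [18; 15, 1, 3, 1, 3].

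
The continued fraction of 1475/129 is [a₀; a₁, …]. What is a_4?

1475 = 11·129 + 56   →  a_0 = 11
129 = 2·56 + 17   →  a_1 = 2
56 = 3·17 + 5   →  a_2 = 3
17 = 3·5 + 2   →  a_3 = 3
5 = 2·2 + 1   →  a_4 = 2

2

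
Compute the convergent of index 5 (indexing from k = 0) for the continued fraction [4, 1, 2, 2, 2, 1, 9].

113/24

Using pₖ = aₖpₖ₋₁ + pₖ₋₂, qₖ = aₖqₖ₋₁ + qₖ₋₂ (with p₋₁=1, p₋₂=0, q₋₁=0, q₋₂=1):
  k=0: a=4, p=4, q=1
  k=1: a=1, p=5, q=1
  k=2: a=2, p=14, q=3
  k=3: a=2, p=33, q=7
  k=4: a=2, p=80, q=17
  k=5: a=1, p=113, q=24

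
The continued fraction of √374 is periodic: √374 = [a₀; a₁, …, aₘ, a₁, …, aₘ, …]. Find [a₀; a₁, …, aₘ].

a₀ = ⌊√374⌋ = 19.

[19; 2, 1, 18, 1, 2, 38]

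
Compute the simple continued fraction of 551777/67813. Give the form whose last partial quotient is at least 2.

551777 = 8*67813 + 9273
67813 = 7*9273 + 2902
9273 = 3*2902 + 567
2902 = 5*567 + 67
567 = 8*67 + 31
67 = 2*31 + 5
31 = 6*5 + 1
5 = 5*1 + 0  (stop)
So 551777/67813 = [8; 7, 3, 5, 8, 2, 6, 5].

[8; 7, 3, 5, 8, 2, 6, 5]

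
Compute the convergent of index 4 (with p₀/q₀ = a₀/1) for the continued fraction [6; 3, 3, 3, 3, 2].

687/109

Using pₖ = aₖpₖ₋₁ + pₖ₋₂, qₖ = aₖqₖ₋₁ + qₖ₋₂ (with p₋₁=1, p₋₂=0, q₋₁=0, q₋₂=1):
  k=0: a=6, p=6, q=1
  k=1: a=3, p=19, q=3
  k=2: a=3, p=63, q=10
  k=3: a=3, p=208, q=33
  k=4: a=3, p=687, q=109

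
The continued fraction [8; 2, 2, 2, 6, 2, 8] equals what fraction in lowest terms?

11824/1405

Fold from the inside: start with 8/1.
  2 + 1/8 = 17/8
  6 + 8/17 = 110/17
  2 + 17/110 = 237/110
  2 + 110/237 = 584/237
  2 + 237/584 = 1405/584
  8 + 584/1405 = 11824/1405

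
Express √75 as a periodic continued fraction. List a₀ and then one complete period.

[8; 1, 1, 1, 16]

a₀ = ⌊√75⌋ = 8.
With m₀=0, d₀=1 and mₖ₊₁ = dₖaₖ − mₖ, dₖ₊₁ = (n − mₖ₊₁²)/dₖ, aₖ₊₁ = ⌊(a₀+mₖ₊₁)/dₖ₊₁⌋:
  k=1: m=8, d=11, a=1
  k=2: m=3, d=6, a=1
  k=3: m=3, d=11, a=1
  k=4: m=8, d=1, a=16
d=1 and a=2a₀=16 at k=4, so the next step gives (m, d) = (8, 11) again — its k=1 value — and the period has length 4.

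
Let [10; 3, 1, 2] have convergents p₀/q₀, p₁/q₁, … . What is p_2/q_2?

Using pₖ = aₖpₖ₋₁ + pₖ₋₂, qₖ = aₖqₖ₋₁ + qₖ₋₂ (with p₋₁=1, p₋₂=0, q₋₁=0, q₋₂=1):
  k=0: a=10, p=10, q=1
  k=1: a=3, p=31, q=3
  k=2: a=1, p=41, q=4

41/4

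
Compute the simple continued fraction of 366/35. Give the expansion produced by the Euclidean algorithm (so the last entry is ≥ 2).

366 = 10·35 + 16
35 = 2·16 + 3
16 = 5·3 + 1
3 = 3·1 + 0  (stop)
So 366/35 = [10; 2, 5, 3].

[10; 2, 5, 3]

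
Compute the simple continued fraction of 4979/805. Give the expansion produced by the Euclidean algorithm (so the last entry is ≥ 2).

[6; 5, 2, 2, 14, 2]

4979 = 6*805 + 149
805 = 5*149 + 60
149 = 2*60 + 29
60 = 2*29 + 2
29 = 14*2 + 1
2 = 2*1 + 0  (stop)
So 4979/805 = [6; 5, 2, 2, 14, 2].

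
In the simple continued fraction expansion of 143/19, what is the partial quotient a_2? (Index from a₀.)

1

143 = 7·19 + 10   →  a_0 = 7
19 = 1·10 + 9   →  a_1 = 1
10 = 1·9 + 1   →  a_2 = 1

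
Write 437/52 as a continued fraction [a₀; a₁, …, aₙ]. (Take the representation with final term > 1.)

437 = 8*52 + 21
52 = 2*21 + 10
21 = 2*10 + 1
10 = 10*1 + 0  (stop)
So 437/52 = [8; 2, 2, 10].

[8; 2, 2, 10]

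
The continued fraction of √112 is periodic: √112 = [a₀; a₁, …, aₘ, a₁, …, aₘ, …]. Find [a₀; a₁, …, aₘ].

[10; 1, 1, 2, 1, 1, 20]

a₀ = ⌊√112⌋ = 10.
With m₀=0, d₀=1 and mₖ₊₁ = dₖaₖ − mₖ, dₖ₊₁ = (n − mₖ₊₁²)/dₖ, aₖ₊₁ = ⌊(a₀+mₖ₊₁)/dₖ₊₁⌋:
  k=1: m=10, d=12, a=1
  k=2: m=2, d=9, a=1
  k=3: m=7, d=7, a=2
  k=4: m=7, d=9, a=1
  k=5: m=2, d=12, a=1
  k=6: m=10, d=1, a=20
d=1 and a=2a₀=20 at k=6, so the next step gives (m, d) = (10, 12) again — its k=1 value — and the period has length 6.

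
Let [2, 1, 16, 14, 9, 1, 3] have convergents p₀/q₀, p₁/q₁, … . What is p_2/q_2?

50/17

Using pₖ = aₖpₖ₋₁ + pₖ₋₂, qₖ = aₖqₖ₋₁ + qₖ₋₂ (with p₋₁=1, p₋₂=0, q₋₁=0, q₋₂=1):
  k=0: a=2, p=2, q=1
  k=1: a=1, p=3, q=1
  k=2: a=16, p=50, q=17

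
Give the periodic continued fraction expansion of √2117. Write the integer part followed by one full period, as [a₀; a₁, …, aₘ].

[46; 92]

a₀ = ⌊√2117⌋ = 46.
With m₀=0, d₀=1 and mₖ₊₁ = dₖaₖ − mₖ, dₖ₊₁ = (n − mₖ₊₁²)/dₖ, aₖ₊₁ = ⌊(a₀+mₖ₊₁)/dₖ₊₁⌋:
  k=1: m=46, d=1, a=92
d=1 and a=2a₀=92 at k=1, so the next step gives (m, d) = (46, 1) again — its k=1 value — and the period has length 1.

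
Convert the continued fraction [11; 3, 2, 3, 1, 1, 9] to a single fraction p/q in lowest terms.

Fold from the inside: start with 9/1.
  1 + 1/9 = 10/9
  1 + 9/10 = 19/10
  3 + 10/19 = 67/19
  2 + 19/67 = 153/67
  3 + 67/153 = 526/153
  11 + 153/526 = 5939/526

5939/526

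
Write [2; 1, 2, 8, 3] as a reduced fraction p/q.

209/78

Using pₖ = aₖpₖ₋₁ + pₖ₋₂ and qₖ = aₖqₖ₋₁ + qₖ₋₂:
  k=0: a=2, p=2, q=1
  k=1: a=1, p=3, q=1
  k=2: a=2, p=8, q=3
  k=3: a=8, p=67, q=25
  k=4: a=3, p=209, q=78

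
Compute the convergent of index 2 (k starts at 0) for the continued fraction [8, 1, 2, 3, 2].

Using pₖ = aₖpₖ₋₁ + pₖ₋₂, qₖ = aₖqₖ₋₁ + qₖ₋₂ (with p₋₁=1, p₋₂=0, q₋₁=0, q₋₂=1):
  k=0: a=8, p=8, q=1
  k=1: a=1, p=9, q=1
  k=2: a=2, p=26, q=3

26/3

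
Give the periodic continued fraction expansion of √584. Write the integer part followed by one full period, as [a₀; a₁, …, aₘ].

a₀ = ⌊√584⌋ = 24.
With m₀=0, d₀=1 and mₖ₊₁ = dₖaₖ − mₖ, dₖ₊₁ = (n − mₖ₊₁²)/dₖ, aₖ₊₁ = ⌊(a₀+mₖ₊₁)/dₖ₊₁⌋:
  k=1: m=24, d=8, a=6
  k=2: m=24, d=1, a=48
d=1 and a=2a₀=48 at k=2, so the next step gives (m, d) = (24, 8) again — its k=1 value — and the period has length 2.

[24; 6, 48]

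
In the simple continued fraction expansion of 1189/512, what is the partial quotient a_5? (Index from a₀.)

1189 = 2·512 + 165   →  a_0 = 2
512 = 3·165 + 17   →  a_1 = 3
165 = 9·17 + 12   →  a_2 = 9
17 = 1·12 + 5   →  a_3 = 1
12 = 2·5 + 2   →  a_4 = 2
5 = 2·2 + 1   →  a_5 = 2

2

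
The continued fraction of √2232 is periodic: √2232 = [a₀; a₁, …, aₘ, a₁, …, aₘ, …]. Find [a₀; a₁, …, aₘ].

[47; 4, 10, 4, 94]

a₀ = ⌊√2232⌋ = 47.
With m₀=0, d₀=1 and mₖ₊₁ = dₖaₖ − mₖ, dₖ₊₁ = (n − mₖ₊₁²)/dₖ, aₖ₊₁ = ⌊(a₀+mₖ₊₁)/dₖ₊₁⌋:
  k=1: m=47, d=23, a=4
  k=2: m=45, d=9, a=10
  k=3: m=45, d=23, a=4
  k=4: m=47, d=1, a=94
d=1 and a=2a₀=94 at k=4, so the next step gives (m, d) = (47, 23) again — its k=1 value — and the period has length 4.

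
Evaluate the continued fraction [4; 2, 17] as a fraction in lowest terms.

157/35

Fold from the inside: start with 17/1.
  2 + 1/17 = 35/17
  4 + 17/35 = 157/35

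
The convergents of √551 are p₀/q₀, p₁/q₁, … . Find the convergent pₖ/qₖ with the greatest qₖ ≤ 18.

399/17

√551 = [23; 2, 8, 1, 8, 2, 46, …] (period length 6).
Convergents:
  p_0/q_0 = 23/1
  p_1/q_1 = 47/2
  p_2/q_2 = 399/17
  p_3/q_3 = 446/19
q_2 = 17 ≤ 18 < 19 = q_3, so the answer is 399/17.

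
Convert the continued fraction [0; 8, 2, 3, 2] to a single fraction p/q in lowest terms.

16/135

Using pₖ = aₖpₖ₋₁ + pₖ₋₂ and qₖ = aₖqₖ₋₁ + qₖ₋₂:
  k=0: a=0, p=0, q=1
  k=1: a=8, p=1, q=8
  k=2: a=2, p=2, q=17
  k=3: a=3, p=7, q=59
  k=4: a=2, p=16, q=135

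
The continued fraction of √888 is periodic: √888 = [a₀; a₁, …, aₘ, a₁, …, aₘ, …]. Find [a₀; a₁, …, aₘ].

[29; 1, 3, 1, 58]

a₀ = ⌊√888⌋ = 29.
With m₀=0, d₀=1 and mₖ₊₁ = dₖaₖ − mₖ, dₖ₊₁ = (n − mₖ₊₁²)/dₖ, aₖ₊₁ = ⌊(a₀+mₖ₊₁)/dₖ₊₁⌋:
  k=1: m=29, d=47, a=1
  k=2: m=18, d=12, a=3
  k=3: m=18, d=47, a=1
  k=4: m=29, d=1, a=58
d=1 and a=2a₀=58 at k=4, so the next step gives (m, d) = (29, 47) again — its k=1 value — and the period has length 4.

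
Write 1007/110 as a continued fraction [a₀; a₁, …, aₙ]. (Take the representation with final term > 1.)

[9; 6, 2, 8]

1007 = 9×110 + 17
110 = 6×17 + 8
17 = 2×8 + 1
8 = 8×1 + 0  (stop)
So 1007/110 = [9; 6, 2, 8].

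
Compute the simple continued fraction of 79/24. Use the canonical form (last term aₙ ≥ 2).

[3; 3, 2, 3]

79 = 3*24 + 7
24 = 3*7 + 3
7 = 2*3 + 1
3 = 3*1 + 0  (stop)
So 79/24 = [3; 3, 2, 3].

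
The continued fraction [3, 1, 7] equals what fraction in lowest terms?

Using pₖ = aₖpₖ₋₁ + pₖ₋₂ and qₖ = aₖqₖ₋₁ + qₖ₋₂:
  k=0: a=3, p=3, q=1
  k=1: a=1, p=4, q=1
  k=2: a=7, p=31, q=8

31/8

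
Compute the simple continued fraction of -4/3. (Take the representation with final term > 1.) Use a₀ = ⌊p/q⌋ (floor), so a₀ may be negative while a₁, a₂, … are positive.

-4 = -2×3 + 2
3 = 1×2 + 1
2 = 2×1 + 0  (stop)
So -4/3 = [-2; 1, 2].

[-2; 1, 2]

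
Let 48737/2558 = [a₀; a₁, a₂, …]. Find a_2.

1

48737 = 19·2558 + 135   →  a_0 = 19
2558 = 18·135 + 128   →  a_1 = 18
135 = 1·128 + 7   →  a_2 = 1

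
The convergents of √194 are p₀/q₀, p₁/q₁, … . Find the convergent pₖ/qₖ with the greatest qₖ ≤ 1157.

√194 = [13; 1, 12, 1, 26, …] (period length 4).
Convergents:
  p_0/q_0 = 13/1
  p_1/q_1 = 14/1
  p_2/q_2 = 181/13
  p_3/q_3 = 195/14
  p_4/q_4 = 5251/377
  p_5/q_5 = 5446/391
  p_6/q_6 = 70603/5069
q_5 = 391 ≤ 1157 < 5069 = q_6, so the answer is 5446/391.

5446/391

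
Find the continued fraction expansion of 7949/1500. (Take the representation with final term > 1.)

7949 = 5*1500 + 449
1500 = 3*449 + 153
449 = 2*153 + 143
153 = 1*143 + 10
143 = 14*10 + 3
10 = 3*3 + 1
3 = 3*1 + 0  (stop)
So 7949/1500 = [5; 3, 2, 1, 14, 3, 3].

[5; 3, 2, 1, 14, 3, 3]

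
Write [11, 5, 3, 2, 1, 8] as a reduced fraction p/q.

Fold from the inside: start with 8/1.
  1 + 1/8 = 9/8
  2 + 8/9 = 26/9
  3 + 9/26 = 87/26
  5 + 26/87 = 461/87
  11 + 87/461 = 5158/461

5158/461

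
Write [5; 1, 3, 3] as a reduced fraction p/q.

75/13

Fold from the inside: start with 3/1.
  3 + 1/3 = 10/3
  1 + 3/10 = 13/10
  5 + 10/13 = 75/13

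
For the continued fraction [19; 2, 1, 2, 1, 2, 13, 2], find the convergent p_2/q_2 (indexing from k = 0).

Using pₖ = aₖpₖ₋₁ + pₖ₋₂, qₖ = aₖqₖ₋₁ + qₖ₋₂ (with p₋₁=1, p₋₂=0, q₋₁=0, q₋₂=1):
  k=0: a=19, p=19, q=1
  k=1: a=2, p=39, q=2
  k=2: a=1, p=58, q=3

58/3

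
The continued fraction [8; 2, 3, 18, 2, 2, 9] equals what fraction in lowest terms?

Fold from the inside: start with 9/1.
  2 + 1/9 = 19/9
  2 + 9/19 = 47/19
  18 + 19/47 = 865/47
  3 + 47/865 = 2642/865
  2 + 865/2642 = 6149/2642
  8 + 2642/6149 = 51834/6149

51834/6149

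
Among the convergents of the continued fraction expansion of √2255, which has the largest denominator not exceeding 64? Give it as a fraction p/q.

1757/37

√2255 = [47; 2, 18, 2, 94, …] (period length 4).
Convergents:
  p_0/q_0 = 47/1
  p_1/q_1 = 95/2
  p_2/q_2 = 1757/37
  p_3/q_3 = 3609/76
q_2 = 37 ≤ 64 < 76 = q_3, so the answer is 1757/37.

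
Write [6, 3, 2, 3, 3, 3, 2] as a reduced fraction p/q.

Using pₖ = aₖpₖ₋₁ + pₖ₋₂ and qₖ = aₖqₖ₋₁ + qₖ₋₂:
  k=0: a=6, p=6, q=1
  k=1: a=3, p=19, q=3
  k=2: a=2, p=44, q=7
  k=3: a=3, p=151, q=24
  k=4: a=3, p=497, q=79
  k=5: a=3, p=1642, q=261
  k=6: a=2, p=3781, q=601

3781/601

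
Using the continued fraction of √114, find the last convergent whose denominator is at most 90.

√114 = [10; 1, 2, 10, 2, 1, 20, …] (period length 6).
Convergents:
  p_0/q_0 = 10/1
  p_1/q_1 = 11/1
  p_2/q_2 = 32/3
  p_3/q_3 = 331/31
  p_4/q_4 = 694/65
  p_5/q_5 = 1025/96
q_4 = 65 ≤ 90 < 96 = q_5, so the answer is 694/65.

694/65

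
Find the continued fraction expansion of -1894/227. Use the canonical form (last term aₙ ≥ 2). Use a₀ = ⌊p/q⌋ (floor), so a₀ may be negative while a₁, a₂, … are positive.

[-9; 1, 1, 1, 10, 7]

-1894 = -9·227 + 149
227 = 1·149 + 78
149 = 1·78 + 71
78 = 1·71 + 7
71 = 10·7 + 1
7 = 7·1 + 0  (stop)
So -1894/227 = [-9; 1, 1, 1, 10, 7].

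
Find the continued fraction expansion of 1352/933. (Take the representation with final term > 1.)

1352 = 1·933 + 419
933 = 2·419 + 95
419 = 4·95 + 39
95 = 2·39 + 17
39 = 2·17 + 5
17 = 3·5 + 2
5 = 2·2 + 1
2 = 2·1 + 0  (stop)
So 1352/933 = [1; 2, 4, 2, 2, 3, 2, 2].

[1; 2, 4, 2, 2, 3, 2, 2]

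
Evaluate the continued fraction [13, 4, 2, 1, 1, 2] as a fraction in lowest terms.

754/57

Fold from the inside: start with 2/1.
  1 + 1/2 = 3/2
  1 + 2/3 = 5/3
  2 + 3/5 = 13/5
  4 + 5/13 = 57/13
  13 + 13/57 = 754/57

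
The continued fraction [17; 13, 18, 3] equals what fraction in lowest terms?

12261/718

Using pₖ = aₖpₖ₋₁ + pₖ₋₂ and qₖ = aₖqₖ₋₁ + qₖ₋₂:
  k=0: a=17, p=17, q=1
  k=1: a=13, p=222, q=13
  k=2: a=18, p=4013, q=235
  k=3: a=3, p=12261, q=718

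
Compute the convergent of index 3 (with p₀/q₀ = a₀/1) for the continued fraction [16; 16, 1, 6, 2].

1895/118

Using pₖ = aₖpₖ₋₁ + pₖ₋₂, qₖ = aₖqₖ₋₁ + qₖ₋₂ (with p₋₁=1, p₋₂=0, q₋₁=0, q₋₂=1):
  k=0: a=16, p=16, q=1
  k=1: a=16, p=257, q=16
  k=2: a=1, p=273, q=17
  k=3: a=6, p=1895, q=118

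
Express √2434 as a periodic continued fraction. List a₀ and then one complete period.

[49; 2, 1, 48, 1, 2, 98]

a₀ = ⌊√2434⌋ = 49.
With m₀=0, d₀=1 and mₖ₊₁ = dₖaₖ − mₖ, dₖ₊₁ = (n − mₖ₊₁²)/dₖ, aₖ₊₁ = ⌊(a₀+mₖ₊₁)/dₖ₊₁⌋:
  k=1: m=49, d=33, a=2
  k=2: m=17, d=65, a=1
  k=3: m=48, d=2, a=48
  k=4: m=48, d=65, a=1
  k=5: m=17, d=33, a=2
  k=6: m=49, d=1, a=98
d=1 and a=2a₀=98 at k=6, so the next step gives (m, d) = (49, 33) again — its k=1 value — and the period has length 6.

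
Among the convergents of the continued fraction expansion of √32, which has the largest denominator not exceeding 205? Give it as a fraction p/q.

√32 = [5; 1, 1, 1, 10, …] (period length 4).
Convergents:
  p_0/q_0 = 5/1
  p_1/q_1 = 6/1
  p_2/q_2 = 11/2
  p_3/q_3 = 17/3
  p_4/q_4 = 181/32
  p_5/q_5 = 198/35
  p_6/q_6 = 379/67
  p_7/q_7 = 577/102
  p_8/q_8 = 6149/1087
q_7 = 102 ≤ 205 < 1087 = q_8, so the answer is 577/102.

577/102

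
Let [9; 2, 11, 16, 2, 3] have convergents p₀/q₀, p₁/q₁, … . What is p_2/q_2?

218/23

Using pₖ = aₖpₖ₋₁ + pₖ₋₂, qₖ = aₖqₖ₋₁ + qₖ₋₂ (with p₋₁=1, p₋₂=0, q₋₁=0, q₋₂=1):
  k=0: a=9, p=9, q=1
  k=1: a=2, p=19, q=2
  k=2: a=11, p=218, q=23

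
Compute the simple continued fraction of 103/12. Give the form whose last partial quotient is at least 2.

[8; 1, 1, 2, 2]

103 = 8×12 + 7
12 = 1×7 + 5
7 = 1×5 + 2
5 = 2×2 + 1
2 = 2×1 + 0  (stop)
So 103/12 = [8; 1, 1, 2, 2].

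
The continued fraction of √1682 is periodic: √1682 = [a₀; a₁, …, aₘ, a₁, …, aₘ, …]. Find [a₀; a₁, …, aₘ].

[41; 82]

a₀ = ⌊√1682⌋ = 41.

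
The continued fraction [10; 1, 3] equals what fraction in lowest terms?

Fold from the inside: start with 3/1.
  1 + 1/3 = 4/3
  10 + 3/4 = 43/4

43/4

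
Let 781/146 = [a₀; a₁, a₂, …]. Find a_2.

1

781 = 5·146 + 51   →  a_0 = 5
146 = 2·51 + 44   →  a_1 = 2
51 = 1·44 + 7   →  a_2 = 1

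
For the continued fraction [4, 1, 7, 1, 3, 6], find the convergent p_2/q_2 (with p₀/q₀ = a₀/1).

39/8

Using pₖ = aₖpₖ₋₁ + pₖ₋₂, qₖ = aₖqₖ₋₁ + qₖ₋₂ (with p₋₁=1, p₋₂=0, q₋₁=0, q₋₂=1):
  k=0: a=4, p=4, q=1
  k=1: a=1, p=5, q=1
  k=2: a=7, p=39, q=8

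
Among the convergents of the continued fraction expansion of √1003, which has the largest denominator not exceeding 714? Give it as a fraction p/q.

9026/285

√1003 = [31; 1, 2, 31, 2, 1, 62, …] (period length 6).
Convergents:
  p_0/q_0 = 31/1
  p_1/q_1 = 32/1
  p_2/q_2 = 95/3
  p_3/q_3 = 2977/94
  p_4/q_4 = 6049/191
  p_5/q_5 = 9026/285
  p_6/q_6 = 565661/17861
q_5 = 285 ≤ 714 < 17861 = q_6, so the answer is 9026/285.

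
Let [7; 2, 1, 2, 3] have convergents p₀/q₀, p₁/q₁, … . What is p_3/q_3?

59/8

Using pₖ = aₖpₖ₋₁ + pₖ₋₂, qₖ = aₖqₖ₋₁ + qₖ₋₂ (with p₋₁=1, p₋₂=0, q₋₁=0, q₋₂=1):
  k=0: a=7, p=7, q=1
  k=1: a=2, p=15, q=2
  k=2: a=1, p=22, q=3
  k=3: a=2, p=59, q=8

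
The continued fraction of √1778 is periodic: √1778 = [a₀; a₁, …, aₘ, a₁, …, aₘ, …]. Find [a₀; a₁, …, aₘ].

a₀ = ⌊√1778⌋ = 42.
With m₀=0, d₀=1 and mₖ₊₁ = dₖaₖ − mₖ, dₖ₊₁ = (n − mₖ₊₁²)/dₖ, aₖ₊₁ = ⌊(a₀+mₖ₊₁)/dₖ₊₁⌋:
  k=1: m=42, d=14, a=6
  k=2: m=42, d=1, a=84
d=1 and a=2a₀=84 at k=2, so the next step gives (m, d) = (42, 14) again — its k=1 value — and the period has length 2.

[42; 6, 84]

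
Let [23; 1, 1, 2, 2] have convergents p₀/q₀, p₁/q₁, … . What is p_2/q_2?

47/2

Using pₖ = aₖpₖ₋₁ + pₖ₋₂, qₖ = aₖqₖ₋₁ + qₖ₋₂ (with p₋₁=1, p₋₂=0, q₋₁=0, q₋₂=1):
  k=0: a=23, p=23, q=1
  k=1: a=1, p=24, q=1
  k=2: a=1, p=47, q=2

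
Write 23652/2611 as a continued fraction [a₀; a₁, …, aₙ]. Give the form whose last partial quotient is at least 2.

23652 = 9×2611 + 153
2611 = 17×153 + 10
153 = 15×10 + 3
10 = 3×3 + 1
3 = 3×1 + 0  (stop)
So 23652/2611 = [9; 17, 15, 3, 3].

[9; 17, 15, 3, 3]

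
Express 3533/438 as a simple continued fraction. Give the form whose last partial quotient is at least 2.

[8; 15, 9, 1, 2]

3533 = 8*438 + 29
438 = 15*29 + 3
29 = 9*3 + 2
3 = 1*2 + 1
2 = 2*1 + 0  (stop)
So 3533/438 = [8; 15, 9, 1, 2].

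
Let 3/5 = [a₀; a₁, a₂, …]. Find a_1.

1

3 = 0·5 + 3   →  a_0 = 0
5 = 1·3 + 2   →  a_1 = 1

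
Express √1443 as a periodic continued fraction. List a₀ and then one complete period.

[37; 1, 74]

a₀ = ⌊√1443⌋ = 37.
With m₀=0, d₀=1 and mₖ₊₁ = dₖaₖ − mₖ, dₖ₊₁ = (n − mₖ₊₁²)/dₖ, aₖ₊₁ = ⌊(a₀+mₖ₊₁)/dₖ₊₁⌋:
  k=1: m=37, d=74, a=1
  k=2: m=37, d=1, a=74
d=1 and a=2a₀=74 at k=2, so the next step gives (m, d) = (37, 74) again — its k=1 value — and the period has length 2.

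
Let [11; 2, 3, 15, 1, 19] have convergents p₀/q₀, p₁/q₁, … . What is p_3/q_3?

Using pₖ = aₖpₖ₋₁ + pₖ₋₂, qₖ = aₖqₖ₋₁ + qₖ₋₂ (with p₋₁=1, p₋₂=0, q₋₁=0, q₋₂=1):
  k=0: a=11, p=11, q=1
  k=1: a=2, p=23, q=2
  k=2: a=3, p=80, q=7
  k=3: a=15, p=1223, q=107

1223/107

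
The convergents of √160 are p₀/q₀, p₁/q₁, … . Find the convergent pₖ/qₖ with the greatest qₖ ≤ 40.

468/37

√160 = [12; 1, 1, 1, 5, 1, 1, 1, 24, …] (period length 8).
Convergents:
  p_0/q_0 = 12/1
  p_1/q_1 = 13/1
  p_2/q_2 = 25/2
  p_3/q_3 = 38/3
  p_4/q_4 = 215/17
  p_5/q_5 = 253/20
  p_6/q_6 = 468/37
  p_7/q_7 = 721/57
q_6 = 37 ≤ 40 < 57 = q_7, so the answer is 468/37.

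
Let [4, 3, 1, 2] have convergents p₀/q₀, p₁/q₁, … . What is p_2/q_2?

17/4

Using pₖ = aₖpₖ₋₁ + pₖ₋₂, qₖ = aₖqₖ₋₁ + qₖ₋₂ (with p₋₁=1, p₋₂=0, q₋₁=0, q₋₂=1):
  k=0: a=4, p=4, q=1
  k=1: a=3, p=13, q=3
  k=2: a=1, p=17, q=4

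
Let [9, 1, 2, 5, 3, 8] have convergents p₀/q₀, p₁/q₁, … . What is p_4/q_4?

494/51

Using pₖ = aₖpₖ₋₁ + pₖ₋₂, qₖ = aₖqₖ₋₁ + qₖ₋₂ (with p₋₁=1, p₋₂=0, q₋₁=0, q₋₂=1):
  k=0: a=9, p=9, q=1
  k=1: a=1, p=10, q=1
  k=2: a=2, p=29, q=3
  k=3: a=5, p=155, q=16
  k=4: a=3, p=494, q=51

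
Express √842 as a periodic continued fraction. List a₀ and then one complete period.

[29; 58]

a₀ = ⌊√842⌋ = 29.
With m₀=0, d₀=1 and mₖ₊₁ = dₖaₖ − mₖ, dₖ₊₁ = (n − mₖ₊₁²)/dₖ, aₖ₊₁ = ⌊(a₀+mₖ₊₁)/dₖ₊₁⌋:
  k=1: m=29, d=1, a=58
d=1 and a=2a₀=58 at k=1, so the next step gives (m, d) = (29, 1) again — its k=1 value — and the period has length 1.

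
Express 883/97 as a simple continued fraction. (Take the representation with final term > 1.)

[9; 9, 1, 2, 3]

883 = 9×97 + 10
97 = 9×10 + 7
10 = 1×7 + 3
7 = 2×3 + 1
3 = 3×1 + 0  (stop)
So 883/97 = [9; 9, 1, 2, 3].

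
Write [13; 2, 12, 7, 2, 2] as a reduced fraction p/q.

12604/935

Using pₖ = aₖpₖ₋₁ + pₖ₋₂ and qₖ = aₖqₖ₋₁ + qₖ₋₂:
  k=0: a=13, p=13, q=1
  k=1: a=2, p=27, q=2
  k=2: a=12, p=337, q=25
  k=3: a=7, p=2386, q=177
  k=4: a=2, p=5109, q=379
  k=5: a=2, p=12604, q=935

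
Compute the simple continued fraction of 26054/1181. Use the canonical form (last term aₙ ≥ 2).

26054 = 22*1181 + 72
1181 = 16*72 + 29
72 = 2*29 + 14
29 = 2*14 + 1
14 = 14*1 + 0  (stop)
So 26054/1181 = [22; 16, 2, 2, 14].

[22; 16, 2, 2, 14]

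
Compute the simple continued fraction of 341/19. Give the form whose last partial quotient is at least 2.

341 = 17·19 + 18
19 = 1·18 + 1
18 = 18·1 + 0  (stop)
So 341/19 = [17; 1, 18].

[17; 1, 18]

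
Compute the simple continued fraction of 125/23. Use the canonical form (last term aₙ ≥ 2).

125 = 5*23 + 10
23 = 2*10 + 3
10 = 3*3 + 1
3 = 3*1 + 0  (stop)
So 125/23 = [5; 2, 3, 3].

[5; 2, 3, 3]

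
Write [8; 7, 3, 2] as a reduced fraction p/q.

415/51

Fold from the inside: start with 2/1.
  3 + 1/2 = 7/2
  7 + 2/7 = 51/7
  8 + 7/51 = 415/51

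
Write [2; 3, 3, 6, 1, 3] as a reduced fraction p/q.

Using pₖ = aₖpₖ₋₁ + pₖ₋₂ and qₖ = aₖqₖ₋₁ + qₖ₋₂:
  k=0: a=2, p=2, q=1
  k=1: a=3, p=7, q=3
  k=2: a=3, p=23, q=10
  k=3: a=6, p=145, q=63
  k=4: a=1, p=168, q=73
  k=5: a=3, p=649, q=282

649/282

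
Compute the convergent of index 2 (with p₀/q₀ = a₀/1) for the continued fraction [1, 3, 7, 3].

Using pₖ = aₖpₖ₋₁ + pₖ₋₂, qₖ = aₖqₖ₋₁ + qₖ₋₂ (with p₋₁=1, p₋₂=0, q₋₁=0, q₋₂=1):
  k=0: a=1, p=1, q=1
  k=1: a=3, p=4, q=3
  k=2: a=7, p=29, q=22

29/22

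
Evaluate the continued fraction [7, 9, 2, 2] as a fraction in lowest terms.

334/47

Using pₖ = aₖpₖ₋₁ + pₖ₋₂ and qₖ = aₖqₖ₋₁ + qₖ₋₂:
  k=0: a=7, p=7, q=1
  k=1: a=9, p=64, q=9
  k=2: a=2, p=135, q=19
  k=3: a=2, p=334, q=47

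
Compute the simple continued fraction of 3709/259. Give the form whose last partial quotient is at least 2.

[14; 3, 8, 3, 3]

3709 = 14·259 + 83
259 = 3·83 + 10
83 = 8·10 + 3
10 = 3·3 + 1
3 = 3·1 + 0  (stop)
So 3709/259 = [14; 3, 8, 3, 3].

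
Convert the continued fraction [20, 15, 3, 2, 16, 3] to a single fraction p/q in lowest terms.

107972/5381

Using pₖ = aₖpₖ₋₁ + pₖ₋₂ and qₖ = aₖqₖ₋₁ + qₖ₋₂:
  k=0: a=20, p=20, q=1
  k=1: a=15, p=301, q=15
  k=2: a=3, p=923, q=46
  k=3: a=2, p=2147, q=107
  k=4: a=16, p=35275, q=1758
  k=5: a=3, p=107972, q=5381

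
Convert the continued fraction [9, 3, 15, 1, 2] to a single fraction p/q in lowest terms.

Fold from the inside: start with 2/1.
  1 + 1/2 = 3/2
  15 + 2/3 = 47/3
  3 + 3/47 = 144/47
  9 + 47/144 = 1343/144

1343/144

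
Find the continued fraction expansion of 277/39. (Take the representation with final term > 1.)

[7; 9, 1, 3]

277 = 7×39 + 4
39 = 9×4 + 3
4 = 1×3 + 1
3 = 3×1 + 0  (stop)
So 277/39 = [7; 9, 1, 3].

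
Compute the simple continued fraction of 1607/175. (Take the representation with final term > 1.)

[9; 5, 2, 7, 2]

1607 = 9*175 + 32
175 = 5*32 + 15
32 = 2*15 + 2
15 = 7*2 + 1
2 = 2*1 + 0  (stop)
So 1607/175 = [9; 5, 2, 7, 2].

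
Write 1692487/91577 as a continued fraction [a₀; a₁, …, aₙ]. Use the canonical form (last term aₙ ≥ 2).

1692487 = 18*91577 + 44101
91577 = 2*44101 + 3375
44101 = 13*3375 + 226
3375 = 14*226 + 211
226 = 1*211 + 15
211 = 14*15 + 1
15 = 15*1 + 0  (stop)
So 1692487/91577 = [18; 2, 13, 14, 1, 14, 15].

[18; 2, 13, 14, 1, 14, 15]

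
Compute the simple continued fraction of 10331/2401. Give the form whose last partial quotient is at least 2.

10331 = 4×2401 + 727
2401 = 3×727 + 220
727 = 3×220 + 67
220 = 3×67 + 19
67 = 3×19 + 10
19 = 1×10 + 9
10 = 1×9 + 1
9 = 9×1 + 0  (stop)
So 10331/2401 = [4; 3, 3, 3, 3, 1, 1, 9].

[4; 3, 3, 3, 3, 1, 1, 9]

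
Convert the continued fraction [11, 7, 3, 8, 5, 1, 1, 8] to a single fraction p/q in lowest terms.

Fold from the inside: start with 8/1.
  1 + 1/8 = 9/8
  1 + 8/9 = 17/9
  5 + 9/17 = 94/17
  8 + 17/94 = 769/94
  3 + 94/769 = 2401/769
  7 + 769/2401 = 17576/2401
  11 + 2401/17576 = 195737/17576

195737/17576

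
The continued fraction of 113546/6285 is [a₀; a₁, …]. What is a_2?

9

113546 = 18·6285 + 416   →  a_0 = 18
6285 = 15·416 + 45   →  a_1 = 15
416 = 9·45 + 11   →  a_2 = 9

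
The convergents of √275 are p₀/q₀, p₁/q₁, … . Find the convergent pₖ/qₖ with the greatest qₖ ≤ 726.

√275 = [16; 1, 1, 2, 1, 1, 32, …] (period length 6).
Convergents:
  p_0/q_0 = 16/1
  p_1/q_1 = 17/1
  p_2/q_2 = 33/2
  p_3/q_3 = 83/5
  p_4/q_4 = 116/7
  p_5/q_5 = 199/12
  p_6/q_6 = 6484/391
  p_7/q_7 = 6683/403
  p_8/q_8 = 13167/794
q_7 = 403 ≤ 726 < 794 = q_8, so the answer is 6683/403.

6683/403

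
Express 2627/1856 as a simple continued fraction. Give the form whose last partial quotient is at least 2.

2627 = 1*1856 + 771
1856 = 2*771 + 314
771 = 2*314 + 143
314 = 2*143 + 28
143 = 5*28 + 3
28 = 9*3 + 1
3 = 3*1 + 0  (stop)
So 2627/1856 = [1; 2, 2, 2, 5, 9, 3].

[1; 2, 2, 2, 5, 9, 3]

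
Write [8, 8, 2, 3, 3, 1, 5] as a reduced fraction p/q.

11845/1459

Using pₖ = aₖpₖ₋₁ + pₖ₋₂ and qₖ = aₖqₖ₋₁ + qₖ₋₂:
  k=0: a=8, p=8, q=1
  k=1: a=8, p=65, q=8
  k=2: a=2, p=138, q=17
  k=3: a=3, p=479, q=59
  k=4: a=3, p=1575, q=194
  k=5: a=1, p=2054, q=253
  k=6: a=5, p=11845, q=1459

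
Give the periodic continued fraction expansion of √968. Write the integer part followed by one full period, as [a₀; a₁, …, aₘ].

a₀ = ⌊√968⌋ = 31.
With m₀=0, d₀=1 and mₖ₊₁ = dₖaₖ − mₖ, dₖ₊₁ = (n − mₖ₊₁²)/dₖ, aₖ₊₁ = ⌊(a₀+mₖ₊₁)/dₖ₊₁⌋:
  k=1: m=31, d=7, a=8
  k=2: m=25, d=49, a=1
  k=3: m=24, d=8, a=6
  k=4: m=24, d=49, a=1
  k=5: m=25, d=7, a=8
  k=6: m=31, d=1, a=62
d=1 and a=2a₀=62 at k=6, so the next step gives (m, d) = (31, 7) again — its k=1 value — and the period has length 6.

[31; 8, 1, 6, 1, 8, 62]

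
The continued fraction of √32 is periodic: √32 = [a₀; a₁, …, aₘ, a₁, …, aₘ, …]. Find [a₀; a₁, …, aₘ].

[5; 1, 1, 1, 10]

a₀ = ⌊√32⌋ = 5.
With m₀=0, d₀=1 and mₖ₊₁ = dₖaₖ − mₖ, dₖ₊₁ = (n − mₖ₊₁²)/dₖ, aₖ₊₁ = ⌊(a₀+mₖ₊₁)/dₖ₊₁⌋:
  k=1: m=5, d=7, a=1
  k=2: m=2, d=4, a=1
  k=3: m=2, d=7, a=1
  k=4: m=5, d=1, a=10
d=1 and a=2a₀=10 at k=4, so the next step gives (m, d) = (5, 7) again — its k=1 value — and the period has length 4.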